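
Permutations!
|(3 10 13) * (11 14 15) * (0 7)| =6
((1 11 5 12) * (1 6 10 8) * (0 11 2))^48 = (0 12 8)(1 11 6)(2 5 10)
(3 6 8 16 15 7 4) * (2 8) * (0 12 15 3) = [12, 1, 8, 6, 0, 5, 2, 4, 16, 9, 10, 11, 15, 13, 14, 7, 3] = (0 12 15 7 4)(2 8 16 3 6)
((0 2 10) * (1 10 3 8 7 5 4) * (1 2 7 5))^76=((0 7 1 10)(2 3 8 5 4))^76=(10)(2 3 8 5 4)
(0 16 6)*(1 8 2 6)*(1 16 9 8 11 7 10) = (16)(0 9 8 2 6)(1 11 7 10) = [9, 11, 6, 3, 4, 5, 0, 10, 2, 8, 1, 7, 12, 13, 14, 15, 16]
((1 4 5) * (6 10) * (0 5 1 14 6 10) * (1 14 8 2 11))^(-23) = (0 11 6 2 14 8 4 5 1)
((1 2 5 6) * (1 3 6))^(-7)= (1 5 2)(3 6)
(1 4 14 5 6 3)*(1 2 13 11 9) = [0, 4, 13, 2, 14, 6, 3, 7, 8, 1, 10, 9, 12, 11, 5] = (1 4 14 5 6 3 2 13 11 9)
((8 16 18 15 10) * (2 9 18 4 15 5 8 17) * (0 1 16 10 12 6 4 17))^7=((0 1 16 17 2 9 18 5 8 10)(4 15 12 6))^7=(0 5 2 1 8 9 16 10 18 17)(4 6 12 15)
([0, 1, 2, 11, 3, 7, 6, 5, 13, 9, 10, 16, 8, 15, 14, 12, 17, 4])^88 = [0, 1, 2, 17, 16, 5, 6, 7, 8, 9, 10, 4, 12, 13, 14, 15, 3, 11]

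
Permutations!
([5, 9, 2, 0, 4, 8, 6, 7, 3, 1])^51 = [3, 9, 2, 8, 4, 0, 6, 7, 5, 1]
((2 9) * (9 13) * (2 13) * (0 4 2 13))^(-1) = (0 9 13 2 4)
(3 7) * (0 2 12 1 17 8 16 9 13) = (0 2 12 1 17 8 16 9 13)(3 7) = [2, 17, 12, 7, 4, 5, 6, 3, 16, 13, 10, 11, 1, 0, 14, 15, 9, 8]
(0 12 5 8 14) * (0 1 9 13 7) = (0 12 5 8 14 1 9 13 7) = [12, 9, 2, 3, 4, 8, 6, 0, 14, 13, 10, 11, 5, 7, 1]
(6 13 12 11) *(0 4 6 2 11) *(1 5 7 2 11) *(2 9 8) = [4, 5, 1, 3, 6, 7, 13, 9, 2, 8, 10, 11, 0, 12] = (0 4 6 13 12)(1 5 7 9 8 2)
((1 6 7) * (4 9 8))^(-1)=(1 7 6)(4 8 9)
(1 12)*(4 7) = (1 12)(4 7) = [0, 12, 2, 3, 7, 5, 6, 4, 8, 9, 10, 11, 1]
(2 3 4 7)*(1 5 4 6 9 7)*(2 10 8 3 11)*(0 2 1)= (0 2 11 1 5 4)(3 6 9 7 10 8)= [2, 5, 11, 6, 0, 4, 9, 10, 3, 7, 8, 1]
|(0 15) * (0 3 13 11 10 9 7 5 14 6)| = |(0 15 3 13 11 10 9 7 5 14 6)| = 11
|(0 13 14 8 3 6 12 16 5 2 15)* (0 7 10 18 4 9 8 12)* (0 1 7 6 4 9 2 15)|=|(0 13 14 12 16 5 15 6 1 7 10 18 9 8 3 4 2)|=17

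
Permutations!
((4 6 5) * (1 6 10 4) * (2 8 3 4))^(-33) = ((1 6 5)(2 8 3 4 10))^(-33) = (2 3 10 8 4)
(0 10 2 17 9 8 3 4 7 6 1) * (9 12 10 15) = (0 15 9 8 3 4 7 6 1)(2 17 12 10) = [15, 0, 17, 4, 7, 5, 1, 6, 3, 8, 2, 11, 10, 13, 14, 9, 16, 12]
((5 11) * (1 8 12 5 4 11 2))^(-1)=(1 2 5 12 8)(4 11)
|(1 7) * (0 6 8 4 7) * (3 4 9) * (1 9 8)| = |(0 6 1)(3 4 7 9)| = 12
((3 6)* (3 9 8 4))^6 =(3 6 9 8 4)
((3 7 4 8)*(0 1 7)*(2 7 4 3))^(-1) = (0 3 7 2 8 4 1)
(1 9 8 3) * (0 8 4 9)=(0 8 3 1)(4 9)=[8, 0, 2, 1, 9, 5, 6, 7, 3, 4]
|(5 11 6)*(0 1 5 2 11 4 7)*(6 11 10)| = 15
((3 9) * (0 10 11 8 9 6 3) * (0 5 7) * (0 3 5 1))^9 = (0 8)(1 11)(3 6 5 7)(9 10)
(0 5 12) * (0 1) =(0 5 12 1) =[5, 0, 2, 3, 4, 12, 6, 7, 8, 9, 10, 11, 1]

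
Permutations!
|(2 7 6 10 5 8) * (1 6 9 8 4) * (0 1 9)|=|(0 1 6 10 5 4 9 8 2 7)|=10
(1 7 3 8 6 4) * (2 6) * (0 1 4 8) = [1, 7, 6, 0, 4, 5, 8, 3, 2] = (0 1 7 3)(2 6 8)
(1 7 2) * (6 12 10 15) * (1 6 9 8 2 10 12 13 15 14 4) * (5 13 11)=[0, 7, 6, 3, 1, 13, 11, 10, 2, 8, 14, 5, 12, 15, 4, 9]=(1 7 10 14 4)(2 6 11 5 13 15 9 8)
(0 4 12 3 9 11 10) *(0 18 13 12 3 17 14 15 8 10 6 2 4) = [0, 1, 4, 9, 3, 5, 2, 7, 10, 11, 18, 6, 17, 12, 15, 8, 16, 14, 13] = (2 4 3 9 11 6)(8 10 18 13 12 17 14 15)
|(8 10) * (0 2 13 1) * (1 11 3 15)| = 14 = |(0 2 13 11 3 15 1)(8 10)|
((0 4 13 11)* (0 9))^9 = (0 9 11 13 4)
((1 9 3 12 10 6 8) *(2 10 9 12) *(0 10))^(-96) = ((0 10 6 8 1 12 9 3 2))^(-96) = (0 8 9)(1 3 10)(2 6 12)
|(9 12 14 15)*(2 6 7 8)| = 4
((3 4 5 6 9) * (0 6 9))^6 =((0 6)(3 4 5 9))^6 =(3 5)(4 9)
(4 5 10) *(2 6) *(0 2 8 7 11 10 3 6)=(0 2)(3 6 8 7 11 10 4 5)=[2, 1, 0, 6, 5, 3, 8, 11, 7, 9, 4, 10]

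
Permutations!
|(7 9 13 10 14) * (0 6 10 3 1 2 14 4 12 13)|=12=|(0 6 10 4 12 13 3 1 2 14 7 9)|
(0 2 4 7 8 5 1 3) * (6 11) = [2, 3, 4, 0, 7, 1, 11, 8, 5, 9, 10, 6] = (0 2 4 7 8 5 1 3)(6 11)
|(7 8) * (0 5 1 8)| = |(0 5 1 8 7)| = 5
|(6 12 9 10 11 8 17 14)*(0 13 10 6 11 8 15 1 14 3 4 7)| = |(0 13 10 8 17 3 4 7)(1 14 11 15)(6 12 9)| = 24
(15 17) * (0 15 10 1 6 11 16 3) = (0 15 17 10 1 6 11 16 3) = [15, 6, 2, 0, 4, 5, 11, 7, 8, 9, 1, 16, 12, 13, 14, 17, 3, 10]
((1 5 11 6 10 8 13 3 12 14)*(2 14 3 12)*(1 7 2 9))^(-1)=(1 9 3 12 13 8 10 6 11 5)(2 7 14)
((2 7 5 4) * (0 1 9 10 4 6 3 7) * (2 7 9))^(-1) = ((0 1 2)(3 9 10 4 7 5 6))^(-1) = (0 2 1)(3 6 5 7 4 10 9)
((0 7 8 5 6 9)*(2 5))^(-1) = (0 9 6 5 2 8 7) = ((0 7 8 2 5 6 9))^(-1)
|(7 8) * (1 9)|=|(1 9)(7 8)|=2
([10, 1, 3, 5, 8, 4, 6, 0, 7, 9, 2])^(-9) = [7, 1, 10, 2, 5, 3, 6, 8, 4, 9, 0]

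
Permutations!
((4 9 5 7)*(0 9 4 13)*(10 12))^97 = ((0 9 5 7 13)(10 12))^97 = (0 5 13 9 7)(10 12)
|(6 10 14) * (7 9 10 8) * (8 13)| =|(6 13 8 7 9 10 14)| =7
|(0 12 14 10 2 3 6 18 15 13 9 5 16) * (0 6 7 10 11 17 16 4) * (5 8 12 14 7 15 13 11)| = 28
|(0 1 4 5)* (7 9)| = |(0 1 4 5)(7 9)| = 4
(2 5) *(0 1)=(0 1)(2 5)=[1, 0, 5, 3, 4, 2]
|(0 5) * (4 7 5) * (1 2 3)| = 12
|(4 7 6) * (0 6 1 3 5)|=|(0 6 4 7 1 3 5)|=7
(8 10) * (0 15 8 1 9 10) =(0 15 8)(1 9 10) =[15, 9, 2, 3, 4, 5, 6, 7, 0, 10, 1, 11, 12, 13, 14, 8]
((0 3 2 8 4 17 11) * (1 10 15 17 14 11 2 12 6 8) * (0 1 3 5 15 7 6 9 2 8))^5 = (0 4 7 17 1 5 14 6 8 10 15 11)(2 3 12 9)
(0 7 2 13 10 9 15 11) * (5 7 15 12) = (0 15 11)(2 13 10 9 12 5 7) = [15, 1, 13, 3, 4, 7, 6, 2, 8, 12, 9, 0, 5, 10, 14, 11]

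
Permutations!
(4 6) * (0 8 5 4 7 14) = (0 8 5 4 6 7 14) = [8, 1, 2, 3, 6, 4, 7, 14, 5, 9, 10, 11, 12, 13, 0]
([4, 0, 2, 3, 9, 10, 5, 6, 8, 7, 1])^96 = (10)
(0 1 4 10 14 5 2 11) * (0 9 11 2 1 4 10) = (0 4)(1 10 14 5)(9 11) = [4, 10, 2, 3, 0, 1, 6, 7, 8, 11, 14, 9, 12, 13, 5]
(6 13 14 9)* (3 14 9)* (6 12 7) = (3 14)(6 13 9 12 7) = [0, 1, 2, 14, 4, 5, 13, 6, 8, 12, 10, 11, 7, 9, 3]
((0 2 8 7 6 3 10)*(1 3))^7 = ((0 2 8 7 6 1 3 10))^7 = (0 10 3 1 6 7 8 2)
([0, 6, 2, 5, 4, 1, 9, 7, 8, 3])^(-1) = [0, 5, 2, 9, 4, 3, 1, 7, 8, 6]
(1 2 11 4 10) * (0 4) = [4, 2, 11, 3, 10, 5, 6, 7, 8, 9, 1, 0] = (0 4 10 1 2 11)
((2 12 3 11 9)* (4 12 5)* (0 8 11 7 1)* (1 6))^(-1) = ((0 8 11 9 2 5 4 12 3 7 6 1))^(-1) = (0 1 6 7 3 12 4 5 2 9 11 8)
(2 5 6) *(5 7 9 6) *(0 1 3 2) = (0 1 3 2 7 9 6) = [1, 3, 7, 2, 4, 5, 0, 9, 8, 6]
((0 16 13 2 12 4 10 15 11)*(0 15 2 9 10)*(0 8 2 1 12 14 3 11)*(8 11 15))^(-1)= ((0 16 13 9 10 1 12 4 11 8 2 14 3 15))^(-1)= (0 15 3 14 2 8 11 4 12 1 10 9 13 16)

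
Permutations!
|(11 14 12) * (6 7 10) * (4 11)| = 12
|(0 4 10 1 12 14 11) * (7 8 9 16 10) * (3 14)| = |(0 4 7 8 9 16 10 1 12 3 14 11)| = 12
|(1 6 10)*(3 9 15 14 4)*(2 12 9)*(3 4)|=|(1 6 10)(2 12 9 15 14 3)|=6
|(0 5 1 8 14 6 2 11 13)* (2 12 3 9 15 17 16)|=15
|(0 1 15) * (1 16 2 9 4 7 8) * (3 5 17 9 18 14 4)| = 20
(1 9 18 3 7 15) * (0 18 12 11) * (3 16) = (0 18 16 3 7 15 1 9 12 11) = [18, 9, 2, 7, 4, 5, 6, 15, 8, 12, 10, 0, 11, 13, 14, 1, 3, 17, 16]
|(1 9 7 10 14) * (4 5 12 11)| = 20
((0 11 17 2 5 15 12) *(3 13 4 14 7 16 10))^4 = ((0 11 17 2 5 15 12)(3 13 4 14 7 16 10))^4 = (0 5 11 15 17 12 2)(3 7 13 16 4 10 14)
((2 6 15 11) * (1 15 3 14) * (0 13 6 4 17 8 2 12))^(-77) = (0 14 12 3 11 6 15 13 1)(2 8 17 4)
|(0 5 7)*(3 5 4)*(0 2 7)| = 4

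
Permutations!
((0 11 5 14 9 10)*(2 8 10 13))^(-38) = ((0 11 5 14 9 13 2 8 10))^(-38) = (0 8 13 14 11 10 2 9 5)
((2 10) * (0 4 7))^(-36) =(10)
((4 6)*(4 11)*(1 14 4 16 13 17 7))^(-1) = (1 7 17 13 16 11 6 4 14)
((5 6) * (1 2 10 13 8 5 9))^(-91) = (1 5 10 9 8 2 6 13)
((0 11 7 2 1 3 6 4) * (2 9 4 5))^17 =((0 11 7 9 4)(1 3 6 5 2))^17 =(0 7 4 11 9)(1 6 2 3 5)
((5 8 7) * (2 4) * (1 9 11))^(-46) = (1 11 9)(5 7 8)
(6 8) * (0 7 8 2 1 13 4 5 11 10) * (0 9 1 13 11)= (0 7 8 6 2 13 4 5)(1 11 10 9)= [7, 11, 13, 3, 5, 0, 2, 8, 6, 1, 9, 10, 12, 4]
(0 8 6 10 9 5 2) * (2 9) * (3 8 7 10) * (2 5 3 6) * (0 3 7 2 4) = (0 2 3 8 4)(5 9 7 10) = [2, 1, 3, 8, 0, 9, 6, 10, 4, 7, 5]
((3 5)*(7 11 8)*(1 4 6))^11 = (1 6 4)(3 5)(7 8 11)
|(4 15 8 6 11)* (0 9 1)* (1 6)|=8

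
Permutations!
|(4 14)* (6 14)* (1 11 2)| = 3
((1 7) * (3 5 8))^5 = (1 7)(3 8 5)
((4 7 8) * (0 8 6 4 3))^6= ((0 8 3)(4 7 6))^6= (8)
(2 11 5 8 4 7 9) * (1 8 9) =(1 8 4 7)(2 11 5 9) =[0, 8, 11, 3, 7, 9, 6, 1, 4, 2, 10, 5]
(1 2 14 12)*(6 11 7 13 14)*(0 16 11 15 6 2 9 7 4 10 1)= (0 16 11 4 10 1 9 7 13 14 12)(6 15)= [16, 9, 2, 3, 10, 5, 15, 13, 8, 7, 1, 4, 0, 14, 12, 6, 11]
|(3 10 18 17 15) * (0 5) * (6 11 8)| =|(0 5)(3 10 18 17 15)(6 11 8)| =30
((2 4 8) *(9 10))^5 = (2 8 4)(9 10)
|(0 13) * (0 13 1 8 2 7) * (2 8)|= 4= |(13)(0 1 2 7)|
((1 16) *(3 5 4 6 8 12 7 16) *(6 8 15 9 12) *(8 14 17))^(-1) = (1 16 7 12 9 15 6 8 17 14 4 5 3)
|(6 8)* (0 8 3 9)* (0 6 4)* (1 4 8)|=3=|(0 1 4)(3 9 6)|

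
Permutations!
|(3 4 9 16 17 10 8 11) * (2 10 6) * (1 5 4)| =12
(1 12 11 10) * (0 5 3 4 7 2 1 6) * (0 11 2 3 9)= [5, 12, 1, 4, 7, 9, 11, 3, 8, 0, 6, 10, 2]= (0 5 9)(1 12 2)(3 4 7)(6 11 10)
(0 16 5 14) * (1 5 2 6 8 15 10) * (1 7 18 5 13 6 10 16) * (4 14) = (0 1 13 6 8 15 16 2 10 7 18 5 4 14) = [1, 13, 10, 3, 14, 4, 8, 18, 15, 9, 7, 11, 12, 6, 0, 16, 2, 17, 5]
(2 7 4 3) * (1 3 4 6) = (1 3 2 7 6) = [0, 3, 7, 2, 4, 5, 1, 6]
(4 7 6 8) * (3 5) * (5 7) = (3 7 6 8 4 5) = [0, 1, 2, 7, 5, 3, 8, 6, 4]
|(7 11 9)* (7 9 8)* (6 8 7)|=2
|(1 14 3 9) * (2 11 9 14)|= 4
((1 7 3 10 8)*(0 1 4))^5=(0 8 3 1 4 10 7)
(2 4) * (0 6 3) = [6, 1, 4, 0, 2, 5, 3] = (0 6 3)(2 4)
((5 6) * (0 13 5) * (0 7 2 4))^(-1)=(0 4 2 7 6 5 13)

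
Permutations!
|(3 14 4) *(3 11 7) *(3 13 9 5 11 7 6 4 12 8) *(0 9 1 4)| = |(0 9 5 11 6)(1 4 7 13)(3 14 12 8)| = 20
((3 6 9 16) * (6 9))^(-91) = ((3 9 16))^(-91) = (3 16 9)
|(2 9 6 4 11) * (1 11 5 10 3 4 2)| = |(1 11)(2 9 6)(3 4 5 10)| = 12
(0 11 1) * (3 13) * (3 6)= [11, 0, 2, 13, 4, 5, 3, 7, 8, 9, 10, 1, 12, 6]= (0 11 1)(3 13 6)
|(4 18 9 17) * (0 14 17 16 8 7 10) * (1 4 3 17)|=10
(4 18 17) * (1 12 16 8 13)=(1 12 16 8 13)(4 18 17)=[0, 12, 2, 3, 18, 5, 6, 7, 13, 9, 10, 11, 16, 1, 14, 15, 8, 4, 17]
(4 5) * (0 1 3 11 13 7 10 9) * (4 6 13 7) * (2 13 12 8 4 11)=(0 1 3 2 13 11 7 10 9)(4 5 6 12 8)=[1, 3, 13, 2, 5, 6, 12, 10, 4, 0, 9, 7, 8, 11]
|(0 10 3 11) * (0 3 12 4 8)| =|(0 10 12 4 8)(3 11)| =10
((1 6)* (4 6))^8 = (1 6 4)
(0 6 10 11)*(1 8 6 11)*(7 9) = (0 11)(1 8 6 10)(7 9) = [11, 8, 2, 3, 4, 5, 10, 9, 6, 7, 1, 0]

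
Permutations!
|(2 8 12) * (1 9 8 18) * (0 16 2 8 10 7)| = 8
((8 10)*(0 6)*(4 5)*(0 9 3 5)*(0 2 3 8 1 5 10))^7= (0 8 9 6)(1 5 4 2 3 10)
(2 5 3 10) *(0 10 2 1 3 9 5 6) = (0 10 1 3 2 6)(5 9) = [10, 3, 6, 2, 4, 9, 0, 7, 8, 5, 1]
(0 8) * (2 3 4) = (0 8)(2 3 4) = [8, 1, 3, 4, 2, 5, 6, 7, 0]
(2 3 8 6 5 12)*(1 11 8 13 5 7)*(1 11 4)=(1 4)(2 3 13 5 12)(6 7 11 8)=[0, 4, 3, 13, 1, 12, 7, 11, 6, 9, 10, 8, 2, 5]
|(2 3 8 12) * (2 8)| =|(2 3)(8 12)| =2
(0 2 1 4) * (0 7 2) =[0, 4, 1, 3, 7, 5, 6, 2] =(1 4 7 2)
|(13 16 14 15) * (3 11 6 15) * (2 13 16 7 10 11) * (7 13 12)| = |(2 12 7 10 11 6 15 16 14 3)| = 10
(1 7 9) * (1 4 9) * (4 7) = (1 4 9 7) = [0, 4, 2, 3, 9, 5, 6, 1, 8, 7]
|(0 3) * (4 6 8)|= |(0 3)(4 6 8)|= 6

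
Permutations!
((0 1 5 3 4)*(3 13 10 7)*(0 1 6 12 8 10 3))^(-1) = (0 7 10 8 12 6)(1 4 3 13 5)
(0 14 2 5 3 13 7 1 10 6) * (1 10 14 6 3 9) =[6, 14, 5, 13, 4, 9, 0, 10, 8, 1, 3, 11, 12, 7, 2] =(0 6)(1 14 2 5 9)(3 13 7 10)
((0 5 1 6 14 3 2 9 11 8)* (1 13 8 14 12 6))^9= ((0 5 13 8)(2 9 11 14 3)(6 12))^9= (0 5 13 8)(2 3 14 11 9)(6 12)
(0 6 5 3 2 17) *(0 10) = (0 6 5 3 2 17 10) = [6, 1, 17, 2, 4, 3, 5, 7, 8, 9, 0, 11, 12, 13, 14, 15, 16, 10]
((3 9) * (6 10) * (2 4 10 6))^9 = ((2 4 10)(3 9))^9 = (10)(3 9)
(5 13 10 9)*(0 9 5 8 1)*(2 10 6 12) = (0 9 8 1)(2 10 5 13 6 12) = [9, 0, 10, 3, 4, 13, 12, 7, 1, 8, 5, 11, 2, 6]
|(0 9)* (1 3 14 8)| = |(0 9)(1 3 14 8)| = 4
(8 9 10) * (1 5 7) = (1 5 7)(8 9 10) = [0, 5, 2, 3, 4, 7, 6, 1, 9, 10, 8]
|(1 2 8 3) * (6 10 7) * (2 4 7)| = 8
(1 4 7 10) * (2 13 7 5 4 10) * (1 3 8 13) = (1 10 3 8 13 7 2)(4 5) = [0, 10, 1, 8, 5, 4, 6, 2, 13, 9, 3, 11, 12, 7]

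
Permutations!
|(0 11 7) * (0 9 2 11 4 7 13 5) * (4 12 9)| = |(0 12 9 2 11 13 5)(4 7)| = 14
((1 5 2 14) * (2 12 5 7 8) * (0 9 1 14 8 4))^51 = (14)(0 9 1 7 4)(2 8)(5 12)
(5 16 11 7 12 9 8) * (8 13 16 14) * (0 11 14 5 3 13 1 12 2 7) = (0 11)(1 12 9)(2 7)(3 13 16 14 8) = [11, 12, 7, 13, 4, 5, 6, 2, 3, 1, 10, 0, 9, 16, 8, 15, 14]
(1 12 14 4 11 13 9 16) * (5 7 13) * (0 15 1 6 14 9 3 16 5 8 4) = (0 15 1 12 9 5 7 13 3 16 6 14)(4 11 8) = [15, 12, 2, 16, 11, 7, 14, 13, 4, 5, 10, 8, 9, 3, 0, 1, 6]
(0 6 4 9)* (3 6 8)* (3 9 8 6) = (0 6 4 8 9) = [6, 1, 2, 3, 8, 5, 4, 7, 9, 0]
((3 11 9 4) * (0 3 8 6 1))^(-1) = ((0 3 11 9 4 8 6 1))^(-1) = (0 1 6 8 4 9 11 3)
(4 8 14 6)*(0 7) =(0 7)(4 8 14 6) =[7, 1, 2, 3, 8, 5, 4, 0, 14, 9, 10, 11, 12, 13, 6]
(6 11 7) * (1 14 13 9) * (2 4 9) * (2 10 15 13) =(1 14 2 4 9)(6 11 7)(10 15 13) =[0, 14, 4, 3, 9, 5, 11, 6, 8, 1, 15, 7, 12, 10, 2, 13]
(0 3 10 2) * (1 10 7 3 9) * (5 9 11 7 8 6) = (0 11 7 3 8 6 5 9 1 10 2) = [11, 10, 0, 8, 4, 9, 5, 3, 6, 1, 2, 7]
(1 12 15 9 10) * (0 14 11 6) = (0 14 11 6)(1 12 15 9 10) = [14, 12, 2, 3, 4, 5, 0, 7, 8, 10, 1, 6, 15, 13, 11, 9]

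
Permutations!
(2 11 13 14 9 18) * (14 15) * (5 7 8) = [0, 1, 11, 3, 4, 7, 6, 8, 5, 18, 10, 13, 12, 15, 9, 14, 16, 17, 2] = (2 11 13 15 14 9 18)(5 7 8)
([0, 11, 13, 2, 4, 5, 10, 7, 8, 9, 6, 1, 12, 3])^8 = [0, 1, 3, 13, 4, 5, 6, 7, 8, 9, 10, 11, 12, 2]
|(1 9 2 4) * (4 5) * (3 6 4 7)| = 8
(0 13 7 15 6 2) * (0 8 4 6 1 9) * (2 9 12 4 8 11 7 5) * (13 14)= [14, 12, 11, 3, 6, 2, 9, 15, 8, 0, 10, 7, 4, 5, 13, 1]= (0 14 13 5 2 11 7 15 1 12 4 6 9)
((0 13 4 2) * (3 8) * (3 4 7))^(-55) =((0 13 7 3 8 4 2))^(-55) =(0 13 7 3 8 4 2)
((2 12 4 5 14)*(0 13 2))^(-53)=(0 12 14 2 5 13 4)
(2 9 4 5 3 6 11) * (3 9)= (2 3 6 11)(4 5 9)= [0, 1, 3, 6, 5, 9, 11, 7, 8, 4, 10, 2]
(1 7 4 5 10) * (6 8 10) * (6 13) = (1 7 4 5 13 6 8 10) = [0, 7, 2, 3, 5, 13, 8, 4, 10, 9, 1, 11, 12, 6]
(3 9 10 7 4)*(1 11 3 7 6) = (1 11 3 9 10 6)(4 7) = [0, 11, 2, 9, 7, 5, 1, 4, 8, 10, 6, 3]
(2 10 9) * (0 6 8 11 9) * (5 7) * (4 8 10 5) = (0 6 10)(2 5 7 4 8 11 9) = [6, 1, 5, 3, 8, 7, 10, 4, 11, 2, 0, 9]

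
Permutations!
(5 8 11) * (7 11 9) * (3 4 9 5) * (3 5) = [0, 1, 2, 4, 9, 8, 6, 11, 3, 7, 10, 5] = (3 4 9 7 11 5 8)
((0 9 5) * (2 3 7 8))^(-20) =(0 9 5)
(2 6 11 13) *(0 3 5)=[3, 1, 6, 5, 4, 0, 11, 7, 8, 9, 10, 13, 12, 2]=(0 3 5)(2 6 11 13)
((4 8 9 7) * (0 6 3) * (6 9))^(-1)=((0 9 7 4 8 6 3))^(-1)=(0 3 6 8 4 7 9)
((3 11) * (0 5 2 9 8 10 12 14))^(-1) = ((0 5 2 9 8 10 12 14)(3 11))^(-1) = (0 14 12 10 8 9 2 5)(3 11)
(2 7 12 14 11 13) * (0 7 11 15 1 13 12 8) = [7, 13, 11, 3, 4, 5, 6, 8, 0, 9, 10, 12, 14, 2, 15, 1] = (0 7 8)(1 13 2 11 12 14 15)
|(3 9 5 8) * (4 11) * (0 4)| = 12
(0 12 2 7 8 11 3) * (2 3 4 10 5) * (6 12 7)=[7, 1, 6, 0, 10, 2, 12, 8, 11, 9, 5, 4, 3]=(0 7 8 11 4 10 5 2 6 12 3)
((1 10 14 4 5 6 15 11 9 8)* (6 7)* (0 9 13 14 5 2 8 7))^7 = ((0 9 7 6 15 11 13 14 4 2 8 1 10 5))^7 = (0 14)(1 15)(2 7)(4 9)(5 13)(6 8)(10 11)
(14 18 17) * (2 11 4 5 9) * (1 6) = (1 6)(2 11 4 5 9)(14 18 17) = [0, 6, 11, 3, 5, 9, 1, 7, 8, 2, 10, 4, 12, 13, 18, 15, 16, 14, 17]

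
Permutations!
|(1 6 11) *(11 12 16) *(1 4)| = 6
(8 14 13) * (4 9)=(4 9)(8 14 13)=[0, 1, 2, 3, 9, 5, 6, 7, 14, 4, 10, 11, 12, 8, 13]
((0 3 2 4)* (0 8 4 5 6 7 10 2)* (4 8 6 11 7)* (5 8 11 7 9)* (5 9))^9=((0 3)(2 8 11 5 7 10)(4 6))^9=(0 3)(2 5)(4 6)(7 8)(10 11)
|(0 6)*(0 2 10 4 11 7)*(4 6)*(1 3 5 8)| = 12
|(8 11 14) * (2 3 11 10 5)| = |(2 3 11 14 8 10 5)| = 7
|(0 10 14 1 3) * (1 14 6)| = 5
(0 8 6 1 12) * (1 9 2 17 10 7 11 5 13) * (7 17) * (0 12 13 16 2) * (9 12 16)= (0 8 6 12 16 2 7 11 5 9)(1 13)(10 17)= [8, 13, 7, 3, 4, 9, 12, 11, 6, 0, 17, 5, 16, 1, 14, 15, 2, 10]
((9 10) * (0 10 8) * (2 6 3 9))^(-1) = ((0 10 2 6 3 9 8))^(-1) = (0 8 9 3 6 2 10)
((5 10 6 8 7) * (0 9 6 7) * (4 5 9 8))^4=(4 9 10)(5 6 7)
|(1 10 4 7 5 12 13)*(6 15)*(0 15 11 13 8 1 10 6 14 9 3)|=|(0 15 14 9 3)(1 6 11 13 10 4 7 5 12 8)|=10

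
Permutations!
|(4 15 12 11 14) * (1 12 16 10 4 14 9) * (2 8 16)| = 12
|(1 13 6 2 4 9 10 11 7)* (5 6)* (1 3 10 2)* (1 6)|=12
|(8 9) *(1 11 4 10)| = |(1 11 4 10)(8 9)| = 4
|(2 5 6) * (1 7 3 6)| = 6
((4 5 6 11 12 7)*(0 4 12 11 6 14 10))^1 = ((0 4 5 14 10)(7 12))^1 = (0 4 5 14 10)(7 12)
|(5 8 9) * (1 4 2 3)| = 12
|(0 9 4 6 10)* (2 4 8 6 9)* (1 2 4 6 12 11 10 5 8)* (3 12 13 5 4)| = 15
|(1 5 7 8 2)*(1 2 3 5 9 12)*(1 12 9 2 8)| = 6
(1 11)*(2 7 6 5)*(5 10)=[0, 11, 7, 3, 4, 2, 10, 6, 8, 9, 5, 1]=(1 11)(2 7 6 10 5)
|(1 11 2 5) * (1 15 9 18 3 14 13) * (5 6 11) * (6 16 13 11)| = |(1 5 15 9 18 3 14 11 2 16 13)| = 11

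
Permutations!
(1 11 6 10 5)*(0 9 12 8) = [9, 11, 2, 3, 4, 1, 10, 7, 0, 12, 5, 6, 8] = (0 9 12 8)(1 11 6 10 5)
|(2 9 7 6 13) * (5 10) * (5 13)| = 7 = |(2 9 7 6 5 10 13)|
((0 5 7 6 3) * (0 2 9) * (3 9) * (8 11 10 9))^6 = ((0 5 7 6 8 11 10 9)(2 3))^6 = (0 10 8 7)(5 9 11 6)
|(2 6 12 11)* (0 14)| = |(0 14)(2 6 12 11)| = 4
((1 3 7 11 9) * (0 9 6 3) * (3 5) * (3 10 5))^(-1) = (0 1 9)(3 6 11 7)(5 10)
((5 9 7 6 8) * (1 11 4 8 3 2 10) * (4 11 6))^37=(11)(1 3 10 6 2)(4 5 7 8 9)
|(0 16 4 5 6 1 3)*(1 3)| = 6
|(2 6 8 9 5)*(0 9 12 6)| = 12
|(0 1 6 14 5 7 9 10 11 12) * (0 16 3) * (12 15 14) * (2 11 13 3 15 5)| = |(0 1 6 12 16 15 14 2 11 5 7 9 10 13 3)| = 15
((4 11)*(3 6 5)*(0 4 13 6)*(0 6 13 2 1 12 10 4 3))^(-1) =(13)(0 5 6 3)(1 2 11 4 10 12)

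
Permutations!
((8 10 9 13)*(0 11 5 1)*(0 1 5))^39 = ((0 11)(8 10 9 13))^39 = (0 11)(8 13 9 10)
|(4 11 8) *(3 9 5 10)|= 12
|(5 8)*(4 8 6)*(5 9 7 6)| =|(4 8 9 7 6)| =5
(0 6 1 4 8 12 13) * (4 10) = (0 6 1 10 4 8 12 13) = [6, 10, 2, 3, 8, 5, 1, 7, 12, 9, 4, 11, 13, 0]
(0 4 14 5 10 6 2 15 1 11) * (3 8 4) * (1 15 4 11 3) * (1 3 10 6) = (15)(0 3 8 11)(1 10)(2 4 14 5 6) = [3, 10, 4, 8, 14, 6, 2, 7, 11, 9, 1, 0, 12, 13, 5, 15]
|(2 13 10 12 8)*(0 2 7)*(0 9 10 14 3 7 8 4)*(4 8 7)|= 30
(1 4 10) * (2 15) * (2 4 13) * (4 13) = (1 4 10)(2 15 13) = [0, 4, 15, 3, 10, 5, 6, 7, 8, 9, 1, 11, 12, 2, 14, 13]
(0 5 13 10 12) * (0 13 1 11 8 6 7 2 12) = [5, 11, 12, 3, 4, 1, 7, 2, 6, 9, 0, 8, 13, 10] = (0 5 1 11 8 6 7 2 12 13 10)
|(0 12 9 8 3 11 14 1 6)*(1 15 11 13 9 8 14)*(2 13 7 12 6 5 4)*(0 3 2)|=|(0 6 3 7 12 8 2 13 9 14 15 11 1 5 4)|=15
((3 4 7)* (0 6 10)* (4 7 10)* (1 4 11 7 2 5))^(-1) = ((0 6 11 7 3 2 5 1 4 10))^(-1) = (0 10 4 1 5 2 3 7 11 6)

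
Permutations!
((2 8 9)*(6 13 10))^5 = (2 9 8)(6 10 13)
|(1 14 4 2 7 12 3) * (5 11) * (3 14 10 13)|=20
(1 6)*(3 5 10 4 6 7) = [0, 7, 2, 5, 6, 10, 1, 3, 8, 9, 4] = (1 7 3 5 10 4 6)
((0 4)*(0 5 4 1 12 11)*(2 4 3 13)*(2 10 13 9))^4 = ((0 1 12 11)(2 4 5 3 9)(10 13))^4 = (13)(2 9 3 5 4)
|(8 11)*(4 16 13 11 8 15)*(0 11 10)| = 7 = |(0 11 15 4 16 13 10)|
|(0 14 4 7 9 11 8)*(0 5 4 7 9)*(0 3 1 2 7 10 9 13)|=36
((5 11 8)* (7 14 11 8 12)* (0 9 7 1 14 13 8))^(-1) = (0 5 8 13 7 9)(1 12 11 14)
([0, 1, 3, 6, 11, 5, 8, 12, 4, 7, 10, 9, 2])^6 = [0, 1, 9, 7, 3, 5, 12, 4, 2, 8, 10, 6, 11]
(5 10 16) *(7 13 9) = (5 10 16)(7 13 9) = [0, 1, 2, 3, 4, 10, 6, 13, 8, 7, 16, 11, 12, 9, 14, 15, 5]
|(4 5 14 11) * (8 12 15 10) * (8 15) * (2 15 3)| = |(2 15 10 3)(4 5 14 11)(8 12)| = 4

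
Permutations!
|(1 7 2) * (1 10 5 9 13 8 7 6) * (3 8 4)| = |(1 6)(2 10 5 9 13 4 3 8 7)| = 18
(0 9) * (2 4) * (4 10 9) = (0 4 2 10 9) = [4, 1, 10, 3, 2, 5, 6, 7, 8, 0, 9]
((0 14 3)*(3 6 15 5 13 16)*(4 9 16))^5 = (0 13)(3 5)(4 14)(6 9)(15 16)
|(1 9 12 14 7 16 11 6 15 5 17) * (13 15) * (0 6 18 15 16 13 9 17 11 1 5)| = |(0 6 9 12 14 7 13 16 1 17 5 11 18 15)| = 14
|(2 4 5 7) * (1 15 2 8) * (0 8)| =8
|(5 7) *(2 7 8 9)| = 5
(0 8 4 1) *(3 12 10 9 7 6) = [8, 0, 2, 12, 1, 5, 3, 6, 4, 7, 9, 11, 10] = (0 8 4 1)(3 12 10 9 7 6)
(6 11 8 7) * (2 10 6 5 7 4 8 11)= (11)(2 10 6)(4 8)(5 7)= [0, 1, 10, 3, 8, 7, 2, 5, 4, 9, 6, 11]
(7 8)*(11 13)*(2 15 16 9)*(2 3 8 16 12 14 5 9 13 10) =(2 15 12 14 5 9 3 8 7 16 13 11 10) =[0, 1, 15, 8, 4, 9, 6, 16, 7, 3, 2, 10, 14, 11, 5, 12, 13]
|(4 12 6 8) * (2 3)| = |(2 3)(4 12 6 8)| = 4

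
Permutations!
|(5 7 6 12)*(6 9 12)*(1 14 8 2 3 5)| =|(1 14 8 2 3 5 7 9 12)| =9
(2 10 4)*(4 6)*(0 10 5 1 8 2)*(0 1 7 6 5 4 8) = (0 10 5 7 6 8 2 4 1) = [10, 0, 4, 3, 1, 7, 8, 6, 2, 9, 5]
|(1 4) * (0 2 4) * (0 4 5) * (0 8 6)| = 10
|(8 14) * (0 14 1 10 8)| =6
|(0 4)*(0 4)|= |(4)|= 1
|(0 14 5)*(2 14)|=|(0 2 14 5)|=4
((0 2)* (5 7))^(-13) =(0 2)(5 7)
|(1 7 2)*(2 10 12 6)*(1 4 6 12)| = 3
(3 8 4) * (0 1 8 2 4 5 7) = [1, 8, 4, 2, 3, 7, 6, 0, 5] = (0 1 8 5 7)(2 4 3)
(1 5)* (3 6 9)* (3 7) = [0, 5, 2, 6, 4, 1, 9, 3, 8, 7] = (1 5)(3 6 9 7)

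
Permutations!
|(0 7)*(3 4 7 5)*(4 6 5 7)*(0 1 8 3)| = 7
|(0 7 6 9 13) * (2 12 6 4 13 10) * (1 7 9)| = |(0 9 10 2 12 6 1 7 4 13)| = 10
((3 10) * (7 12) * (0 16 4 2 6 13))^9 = (0 2)(3 10)(4 13)(6 16)(7 12)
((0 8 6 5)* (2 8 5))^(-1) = (0 5)(2 6 8)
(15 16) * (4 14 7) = [0, 1, 2, 3, 14, 5, 6, 4, 8, 9, 10, 11, 12, 13, 7, 16, 15] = (4 14 7)(15 16)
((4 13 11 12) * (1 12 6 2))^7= (13)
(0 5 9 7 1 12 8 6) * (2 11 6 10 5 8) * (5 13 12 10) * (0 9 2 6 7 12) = (0 8 5 2 11 7 1 10 13)(6 9 12) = [8, 10, 11, 3, 4, 2, 9, 1, 5, 12, 13, 7, 6, 0]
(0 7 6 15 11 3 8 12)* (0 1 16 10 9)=(0 7 6 15 11 3 8 12 1 16 10 9)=[7, 16, 2, 8, 4, 5, 15, 6, 12, 0, 9, 3, 1, 13, 14, 11, 10]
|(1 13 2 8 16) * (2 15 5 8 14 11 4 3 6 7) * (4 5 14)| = 40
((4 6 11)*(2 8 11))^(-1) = (2 6 4 11 8)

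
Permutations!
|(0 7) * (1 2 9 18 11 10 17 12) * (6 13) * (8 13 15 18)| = 12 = |(0 7)(1 2 9 8 13 6 15 18 11 10 17 12)|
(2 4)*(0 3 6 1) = (0 3 6 1)(2 4) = [3, 0, 4, 6, 2, 5, 1]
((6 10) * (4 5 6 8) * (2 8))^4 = (2 6 4)(5 8 10)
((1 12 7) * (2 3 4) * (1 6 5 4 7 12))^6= (12)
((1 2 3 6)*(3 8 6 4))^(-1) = (1 6 8 2)(3 4)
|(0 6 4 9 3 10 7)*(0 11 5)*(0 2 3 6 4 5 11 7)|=8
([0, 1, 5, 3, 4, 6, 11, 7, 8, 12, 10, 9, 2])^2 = (2 6 9)(5 11 12)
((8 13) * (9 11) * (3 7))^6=(13)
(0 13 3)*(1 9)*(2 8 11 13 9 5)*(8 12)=(0 9 1 5 2 12 8 11 13 3)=[9, 5, 12, 0, 4, 2, 6, 7, 11, 1, 10, 13, 8, 3]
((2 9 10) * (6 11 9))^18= (2 9 6 10 11)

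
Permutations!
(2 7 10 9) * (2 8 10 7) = (8 10 9) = [0, 1, 2, 3, 4, 5, 6, 7, 10, 8, 9]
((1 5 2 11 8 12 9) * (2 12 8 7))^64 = ((1 5 12 9)(2 11 7))^64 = (12)(2 11 7)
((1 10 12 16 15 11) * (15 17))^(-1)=((1 10 12 16 17 15 11))^(-1)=(1 11 15 17 16 12 10)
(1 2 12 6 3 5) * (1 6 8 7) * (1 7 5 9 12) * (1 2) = (3 9 12 8 5 6) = [0, 1, 2, 9, 4, 6, 3, 7, 5, 12, 10, 11, 8]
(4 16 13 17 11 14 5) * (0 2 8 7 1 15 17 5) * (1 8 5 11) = (0 2 5 4 16 13 11 14)(1 15 17)(7 8) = [2, 15, 5, 3, 16, 4, 6, 8, 7, 9, 10, 14, 12, 11, 0, 17, 13, 1]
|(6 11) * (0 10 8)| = 6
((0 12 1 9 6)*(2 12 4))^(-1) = (0 6 9 1 12 2 4) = ((0 4 2 12 1 9 6))^(-1)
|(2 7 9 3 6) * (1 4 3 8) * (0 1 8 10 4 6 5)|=|(0 1 6 2 7 9 10 4 3 5)|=10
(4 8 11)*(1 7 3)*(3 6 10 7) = (1 3)(4 8 11)(6 10 7) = [0, 3, 2, 1, 8, 5, 10, 6, 11, 9, 7, 4]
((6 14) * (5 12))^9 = (5 12)(6 14)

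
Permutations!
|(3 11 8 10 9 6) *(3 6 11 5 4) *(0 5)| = |(0 5 4 3)(8 10 9 11)| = 4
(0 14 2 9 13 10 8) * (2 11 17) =(0 14 11 17 2 9 13 10 8) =[14, 1, 9, 3, 4, 5, 6, 7, 0, 13, 8, 17, 12, 10, 11, 15, 16, 2]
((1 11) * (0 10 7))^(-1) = ((0 10 7)(1 11))^(-1) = (0 7 10)(1 11)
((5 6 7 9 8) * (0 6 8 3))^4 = (0 3 9 7 6)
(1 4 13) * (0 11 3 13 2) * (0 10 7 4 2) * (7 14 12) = (0 11 3 13 1 2 10 14 12 7 4) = [11, 2, 10, 13, 0, 5, 6, 4, 8, 9, 14, 3, 7, 1, 12]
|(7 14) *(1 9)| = 2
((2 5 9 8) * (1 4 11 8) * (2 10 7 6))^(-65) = (1 7)(2 11)(4 6)(5 8)(9 10) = ((1 4 11 8 10 7 6 2 5 9))^(-65)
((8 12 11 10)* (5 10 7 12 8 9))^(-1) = (5 9 10)(7 11 12)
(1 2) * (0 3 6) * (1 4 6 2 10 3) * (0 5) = (0 1 10 3 2 4 6 5) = [1, 10, 4, 2, 6, 0, 5, 7, 8, 9, 3]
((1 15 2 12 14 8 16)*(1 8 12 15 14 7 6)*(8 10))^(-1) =(1 6 7 12 14)(2 15)(8 10 16)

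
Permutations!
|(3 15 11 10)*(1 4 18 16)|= |(1 4 18 16)(3 15 11 10)|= 4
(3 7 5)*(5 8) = [0, 1, 2, 7, 4, 3, 6, 8, 5] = (3 7 8 5)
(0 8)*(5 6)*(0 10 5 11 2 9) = [8, 1, 9, 3, 4, 6, 11, 7, 10, 0, 5, 2] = (0 8 10 5 6 11 2 9)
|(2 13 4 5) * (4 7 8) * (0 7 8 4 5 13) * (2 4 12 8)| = 8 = |(0 7 12 8 5 4 13 2)|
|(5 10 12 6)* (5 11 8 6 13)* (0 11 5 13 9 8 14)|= |(0 11 14)(5 10 12 9 8 6)|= 6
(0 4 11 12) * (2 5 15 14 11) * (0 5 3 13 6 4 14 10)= (0 14 11 12 5 15 10)(2 3 13 6 4)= [14, 1, 3, 13, 2, 15, 4, 7, 8, 9, 0, 12, 5, 6, 11, 10]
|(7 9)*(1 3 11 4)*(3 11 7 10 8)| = |(1 11 4)(3 7 9 10 8)| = 15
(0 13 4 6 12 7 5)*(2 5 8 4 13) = (13)(0 2 5)(4 6 12 7 8) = [2, 1, 5, 3, 6, 0, 12, 8, 4, 9, 10, 11, 7, 13]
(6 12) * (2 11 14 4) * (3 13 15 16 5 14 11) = (2 3 13 15 16 5 14 4)(6 12) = [0, 1, 3, 13, 2, 14, 12, 7, 8, 9, 10, 11, 6, 15, 4, 16, 5]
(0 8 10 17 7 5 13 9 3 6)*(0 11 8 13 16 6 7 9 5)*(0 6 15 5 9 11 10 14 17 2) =[13, 1, 0, 7, 4, 16, 10, 6, 14, 3, 2, 8, 12, 9, 17, 5, 15, 11] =(0 13 9 3 7 6 10 2)(5 16 15)(8 14 17 11)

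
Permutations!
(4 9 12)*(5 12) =(4 9 5 12) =[0, 1, 2, 3, 9, 12, 6, 7, 8, 5, 10, 11, 4]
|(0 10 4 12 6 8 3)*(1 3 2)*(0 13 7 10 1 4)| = 30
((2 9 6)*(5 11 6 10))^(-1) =(2 6 11 5 10 9)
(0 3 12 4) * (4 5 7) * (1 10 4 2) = [3, 10, 1, 12, 0, 7, 6, 2, 8, 9, 4, 11, 5] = (0 3 12 5 7 2 1 10 4)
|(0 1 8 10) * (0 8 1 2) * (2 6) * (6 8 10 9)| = 5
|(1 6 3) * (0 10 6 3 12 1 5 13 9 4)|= |(0 10 6 12 1 3 5 13 9 4)|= 10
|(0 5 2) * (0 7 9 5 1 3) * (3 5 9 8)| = 7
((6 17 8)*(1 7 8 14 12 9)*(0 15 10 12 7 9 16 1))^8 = ((0 15 10 12 16 1 9)(6 17 14 7 8))^8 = (0 15 10 12 16 1 9)(6 7 17 8 14)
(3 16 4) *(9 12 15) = (3 16 4)(9 12 15) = [0, 1, 2, 16, 3, 5, 6, 7, 8, 12, 10, 11, 15, 13, 14, 9, 4]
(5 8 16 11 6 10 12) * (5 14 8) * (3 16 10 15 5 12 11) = (3 16)(5 12 14 8 10 11 6 15) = [0, 1, 2, 16, 4, 12, 15, 7, 10, 9, 11, 6, 14, 13, 8, 5, 3]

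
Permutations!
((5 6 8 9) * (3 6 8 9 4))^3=(3 5)(4 9)(6 8)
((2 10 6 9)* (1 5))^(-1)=(1 5)(2 9 6 10)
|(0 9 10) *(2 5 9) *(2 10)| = 6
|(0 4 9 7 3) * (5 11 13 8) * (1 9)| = 12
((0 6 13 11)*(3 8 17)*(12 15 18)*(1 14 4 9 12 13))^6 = ((0 6 1 14 4 9 12 15 18 13 11)(3 8 17))^6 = (0 12 6 15 1 18 14 13 4 11 9)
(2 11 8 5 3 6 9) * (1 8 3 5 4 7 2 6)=(1 8 4 7 2 11 3)(6 9)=[0, 8, 11, 1, 7, 5, 9, 2, 4, 6, 10, 3]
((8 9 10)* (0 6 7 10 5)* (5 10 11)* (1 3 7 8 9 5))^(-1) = ((0 6 8 5)(1 3 7 11)(9 10))^(-1) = (0 5 8 6)(1 11 7 3)(9 10)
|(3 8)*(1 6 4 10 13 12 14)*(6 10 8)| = 20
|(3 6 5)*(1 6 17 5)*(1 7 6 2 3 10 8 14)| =|(1 2 3 17 5 10 8 14)(6 7)| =8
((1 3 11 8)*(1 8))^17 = (1 11 3)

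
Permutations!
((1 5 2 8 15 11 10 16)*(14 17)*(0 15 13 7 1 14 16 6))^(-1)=((0 15 11 10 6)(1 5 2 8 13 7)(14 17 16))^(-1)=(0 6 10 11 15)(1 7 13 8 2 5)(14 16 17)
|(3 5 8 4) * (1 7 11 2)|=4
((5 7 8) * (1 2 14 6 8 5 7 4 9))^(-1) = ((1 2 14 6 8 7 5 4 9))^(-1) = (1 9 4 5 7 8 6 14 2)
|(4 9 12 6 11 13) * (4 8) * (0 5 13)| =9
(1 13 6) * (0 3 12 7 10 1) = (0 3 12 7 10 1 13 6) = [3, 13, 2, 12, 4, 5, 0, 10, 8, 9, 1, 11, 7, 6]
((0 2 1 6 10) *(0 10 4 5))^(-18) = ((10)(0 2 1 6 4 5))^(-18) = (10)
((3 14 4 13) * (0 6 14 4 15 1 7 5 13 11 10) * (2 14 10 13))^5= (0 10 6)(1 15 14 2 5 7)(3 4 11 13)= ((0 6 10)(1 7 5 2 14 15)(3 4 11 13))^5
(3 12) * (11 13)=(3 12)(11 13)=[0, 1, 2, 12, 4, 5, 6, 7, 8, 9, 10, 13, 3, 11]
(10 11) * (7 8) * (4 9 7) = (4 9 7 8)(10 11) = [0, 1, 2, 3, 9, 5, 6, 8, 4, 7, 11, 10]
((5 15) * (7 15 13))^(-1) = (5 15 7 13)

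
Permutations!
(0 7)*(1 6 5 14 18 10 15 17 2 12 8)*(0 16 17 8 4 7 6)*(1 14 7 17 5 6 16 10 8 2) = (0 16 5 7 10 15 2 12 4 17 1)(8 14 18) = [16, 0, 12, 3, 17, 7, 6, 10, 14, 9, 15, 11, 4, 13, 18, 2, 5, 1, 8]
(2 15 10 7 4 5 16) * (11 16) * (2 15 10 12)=(2 10 7 4 5 11 16 15 12)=[0, 1, 10, 3, 5, 11, 6, 4, 8, 9, 7, 16, 2, 13, 14, 12, 15]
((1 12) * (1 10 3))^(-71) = (1 12 10 3)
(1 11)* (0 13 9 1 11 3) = (0 13 9 1 3) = [13, 3, 2, 0, 4, 5, 6, 7, 8, 1, 10, 11, 12, 9]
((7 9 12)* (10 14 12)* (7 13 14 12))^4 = (7 13 10)(9 14 12)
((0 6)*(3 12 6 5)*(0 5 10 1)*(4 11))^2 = ((0 10 1)(3 12 6 5)(4 11))^2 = (0 1 10)(3 6)(5 12)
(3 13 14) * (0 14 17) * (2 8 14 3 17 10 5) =(0 3 13 10 5 2 8 14 17) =[3, 1, 8, 13, 4, 2, 6, 7, 14, 9, 5, 11, 12, 10, 17, 15, 16, 0]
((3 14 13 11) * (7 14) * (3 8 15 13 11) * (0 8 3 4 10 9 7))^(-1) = (0 3 11 14 7 9 10 4 13 15 8)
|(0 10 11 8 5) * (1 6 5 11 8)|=7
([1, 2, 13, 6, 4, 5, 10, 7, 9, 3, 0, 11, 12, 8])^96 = (0 3 13)(1 6 8)(2 10 9)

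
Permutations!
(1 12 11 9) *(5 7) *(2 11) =(1 12 2 11 9)(5 7) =[0, 12, 11, 3, 4, 7, 6, 5, 8, 1, 10, 9, 2]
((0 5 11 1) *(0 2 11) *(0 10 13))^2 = ((0 5 10 13)(1 2 11))^2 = (0 10)(1 11 2)(5 13)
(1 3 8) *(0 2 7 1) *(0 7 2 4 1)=[4, 3, 2, 8, 1, 5, 6, 0, 7]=(0 4 1 3 8 7)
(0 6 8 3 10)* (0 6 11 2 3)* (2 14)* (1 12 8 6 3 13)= (0 11 14 2 13 1 12 8)(3 10)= [11, 12, 13, 10, 4, 5, 6, 7, 0, 9, 3, 14, 8, 1, 2]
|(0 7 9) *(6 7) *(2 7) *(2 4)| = 6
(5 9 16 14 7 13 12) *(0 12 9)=(0 12 5)(7 13 9 16 14)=[12, 1, 2, 3, 4, 0, 6, 13, 8, 16, 10, 11, 5, 9, 7, 15, 14]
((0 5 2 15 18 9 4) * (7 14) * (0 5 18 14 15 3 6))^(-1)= (0 6 3 2 5 4 9 18)(7 14 15)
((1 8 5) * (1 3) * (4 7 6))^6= ((1 8 5 3)(4 7 6))^6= (1 5)(3 8)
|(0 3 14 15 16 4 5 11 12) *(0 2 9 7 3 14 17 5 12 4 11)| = |(0 14 15 16 11 4 12 2 9 7 3 17 5)| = 13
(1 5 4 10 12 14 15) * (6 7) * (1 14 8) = (1 5 4 10 12 8)(6 7)(14 15) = [0, 5, 2, 3, 10, 4, 7, 6, 1, 9, 12, 11, 8, 13, 15, 14]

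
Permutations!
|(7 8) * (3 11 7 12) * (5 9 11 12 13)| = |(3 12)(5 9 11 7 8 13)| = 6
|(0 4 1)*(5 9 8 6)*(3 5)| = 15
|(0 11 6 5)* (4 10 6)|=6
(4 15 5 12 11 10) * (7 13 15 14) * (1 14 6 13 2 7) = (1 14)(2 7)(4 6 13 15 5 12 11 10) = [0, 14, 7, 3, 6, 12, 13, 2, 8, 9, 4, 10, 11, 15, 1, 5]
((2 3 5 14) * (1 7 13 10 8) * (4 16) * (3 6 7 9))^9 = ((1 9 3 5 14 2 6 7 13 10 8)(4 16))^9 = (1 10 7 2 5 9 8 13 6 14 3)(4 16)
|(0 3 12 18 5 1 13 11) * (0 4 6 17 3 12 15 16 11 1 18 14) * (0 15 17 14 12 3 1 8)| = |(0 3 17 1 13 8)(4 6 14 15 16 11)(5 18)| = 6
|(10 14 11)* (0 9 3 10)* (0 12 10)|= 12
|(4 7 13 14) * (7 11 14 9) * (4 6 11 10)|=6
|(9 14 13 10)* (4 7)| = 4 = |(4 7)(9 14 13 10)|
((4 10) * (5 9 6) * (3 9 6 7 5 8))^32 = (10)(3 7 6)(5 8 9)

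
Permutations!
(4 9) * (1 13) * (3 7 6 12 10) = (1 13)(3 7 6 12 10)(4 9) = [0, 13, 2, 7, 9, 5, 12, 6, 8, 4, 3, 11, 10, 1]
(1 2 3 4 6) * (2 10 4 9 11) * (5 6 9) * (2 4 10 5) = (1 5 6)(2 3)(4 9 11) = [0, 5, 3, 2, 9, 6, 1, 7, 8, 11, 10, 4]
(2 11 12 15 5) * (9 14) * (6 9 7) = [0, 1, 11, 3, 4, 2, 9, 6, 8, 14, 10, 12, 15, 13, 7, 5] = (2 11 12 15 5)(6 9 14 7)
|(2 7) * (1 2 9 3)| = 5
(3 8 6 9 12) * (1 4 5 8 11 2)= (1 4 5 8 6 9 12 3 11 2)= [0, 4, 1, 11, 5, 8, 9, 7, 6, 12, 10, 2, 3]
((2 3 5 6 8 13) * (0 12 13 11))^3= ((0 12 13 2 3 5 6 8 11))^3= (0 2 6)(3 8 12)(5 11 13)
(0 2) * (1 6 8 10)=(0 2)(1 6 8 10)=[2, 6, 0, 3, 4, 5, 8, 7, 10, 9, 1]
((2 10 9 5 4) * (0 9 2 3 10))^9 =((0 9 5 4 3 10 2))^9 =(0 5 3 2 9 4 10)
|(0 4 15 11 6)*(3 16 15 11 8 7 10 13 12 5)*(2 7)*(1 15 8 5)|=44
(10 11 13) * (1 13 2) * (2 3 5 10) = [0, 13, 1, 5, 4, 10, 6, 7, 8, 9, 11, 3, 12, 2] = (1 13 2)(3 5 10 11)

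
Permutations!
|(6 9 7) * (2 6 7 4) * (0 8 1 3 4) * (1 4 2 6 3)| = |(0 8 4 6 9)(2 3)| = 10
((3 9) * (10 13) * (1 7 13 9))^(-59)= (1 7 13 10 9 3)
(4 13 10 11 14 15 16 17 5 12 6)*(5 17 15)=[0, 1, 2, 3, 13, 12, 4, 7, 8, 9, 11, 14, 6, 10, 5, 16, 15, 17]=(17)(4 13 10 11 14 5 12 6)(15 16)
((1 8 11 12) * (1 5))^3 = ((1 8 11 12 5))^3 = (1 12 8 5 11)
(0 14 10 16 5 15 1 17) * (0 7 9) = (0 14 10 16 5 15 1 17 7 9) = [14, 17, 2, 3, 4, 15, 6, 9, 8, 0, 16, 11, 12, 13, 10, 1, 5, 7]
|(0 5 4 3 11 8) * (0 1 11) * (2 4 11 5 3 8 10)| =14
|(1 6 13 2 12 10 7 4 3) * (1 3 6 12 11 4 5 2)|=10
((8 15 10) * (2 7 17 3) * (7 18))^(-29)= ((2 18 7 17 3)(8 15 10))^(-29)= (2 18 7 17 3)(8 15 10)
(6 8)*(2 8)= (2 8 6)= [0, 1, 8, 3, 4, 5, 2, 7, 6]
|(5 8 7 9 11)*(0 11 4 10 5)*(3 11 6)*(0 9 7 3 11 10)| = 20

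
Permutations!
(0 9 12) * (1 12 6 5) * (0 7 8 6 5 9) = (1 12 7 8 6 9 5) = [0, 12, 2, 3, 4, 1, 9, 8, 6, 5, 10, 11, 7]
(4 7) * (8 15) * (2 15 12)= [0, 1, 15, 3, 7, 5, 6, 4, 12, 9, 10, 11, 2, 13, 14, 8]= (2 15 8 12)(4 7)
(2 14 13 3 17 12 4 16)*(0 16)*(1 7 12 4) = (0 16 2 14 13 3 17 4)(1 7 12) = [16, 7, 14, 17, 0, 5, 6, 12, 8, 9, 10, 11, 1, 3, 13, 15, 2, 4]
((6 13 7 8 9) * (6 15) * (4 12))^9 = ((4 12)(6 13 7 8 9 15))^9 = (4 12)(6 8)(7 15)(9 13)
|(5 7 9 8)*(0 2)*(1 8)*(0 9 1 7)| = 7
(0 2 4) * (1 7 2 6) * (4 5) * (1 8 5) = (0 6 8 5 4)(1 7 2) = [6, 7, 1, 3, 0, 4, 8, 2, 5]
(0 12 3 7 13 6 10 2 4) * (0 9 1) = (0 12 3 7 13 6 10 2 4 9 1) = [12, 0, 4, 7, 9, 5, 10, 13, 8, 1, 2, 11, 3, 6]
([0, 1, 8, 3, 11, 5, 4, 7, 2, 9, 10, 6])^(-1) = (2 8)(4 6 11)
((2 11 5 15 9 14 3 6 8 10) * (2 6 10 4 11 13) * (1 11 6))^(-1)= ((1 11 5 15 9 14 3 10)(2 13)(4 6 8))^(-1)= (1 10 3 14 9 15 5 11)(2 13)(4 8 6)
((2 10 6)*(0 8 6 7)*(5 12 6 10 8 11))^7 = (0 10 2 12 11 7 8 6 5)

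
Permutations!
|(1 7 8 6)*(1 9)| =|(1 7 8 6 9)| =5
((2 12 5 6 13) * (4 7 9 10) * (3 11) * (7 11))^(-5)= (13)(3 7 9 10 4 11)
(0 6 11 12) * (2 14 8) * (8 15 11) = (0 6 8 2 14 15 11 12) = [6, 1, 14, 3, 4, 5, 8, 7, 2, 9, 10, 12, 0, 13, 15, 11]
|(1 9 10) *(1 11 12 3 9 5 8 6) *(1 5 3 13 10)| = 12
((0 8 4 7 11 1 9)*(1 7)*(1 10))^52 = ((0 8 4 10 1 9)(7 11))^52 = (11)(0 1 4)(8 9 10)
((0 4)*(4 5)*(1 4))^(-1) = ((0 5 1 4))^(-1) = (0 4 1 5)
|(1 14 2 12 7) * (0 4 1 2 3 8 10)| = |(0 4 1 14 3 8 10)(2 12 7)| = 21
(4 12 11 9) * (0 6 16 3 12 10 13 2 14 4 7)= (0 6 16 3 12 11 9 7)(2 14 4 10 13)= [6, 1, 14, 12, 10, 5, 16, 0, 8, 7, 13, 9, 11, 2, 4, 15, 3]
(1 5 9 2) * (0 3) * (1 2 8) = (0 3)(1 5 9 8) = [3, 5, 2, 0, 4, 9, 6, 7, 1, 8]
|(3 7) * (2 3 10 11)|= 5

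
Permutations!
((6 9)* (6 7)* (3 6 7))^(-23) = (3 6 9)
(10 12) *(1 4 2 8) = [0, 4, 8, 3, 2, 5, 6, 7, 1, 9, 12, 11, 10] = (1 4 2 8)(10 12)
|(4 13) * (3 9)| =|(3 9)(4 13)| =2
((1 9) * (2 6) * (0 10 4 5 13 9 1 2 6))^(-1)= ((0 10 4 5 13 9 2))^(-1)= (0 2 9 13 5 4 10)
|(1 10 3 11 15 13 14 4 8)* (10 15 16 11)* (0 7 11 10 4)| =|(0 7 11 16 10 3 4 8 1 15 13 14)| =12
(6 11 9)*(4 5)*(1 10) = (1 10)(4 5)(6 11 9) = [0, 10, 2, 3, 5, 4, 11, 7, 8, 6, 1, 9]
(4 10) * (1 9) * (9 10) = (1 10 4 9) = [0, 10, 2, 3, 9, 5, 6, 7, 8, 1, 4]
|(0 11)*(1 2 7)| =6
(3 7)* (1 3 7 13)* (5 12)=(1 3 13)(5 12)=[0, 3, 2, 13, 4, 12, 6, 7, 8, 9, 10, 11, 5, 1]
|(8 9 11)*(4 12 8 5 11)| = 4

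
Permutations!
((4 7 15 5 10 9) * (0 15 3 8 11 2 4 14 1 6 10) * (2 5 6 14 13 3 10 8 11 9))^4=(0 9 5 8 11 6 3 15 13)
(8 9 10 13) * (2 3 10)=(2 3 10 13 8 9)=[0, 1, 3, 10, 4, 5, 6, 7, 9, 2, 13, 11, 12, 8]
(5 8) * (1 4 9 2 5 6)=(1 4 9 2 5 8 6)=[0, 4, 5, 3, 9, 8, 1, 7, 6, 2]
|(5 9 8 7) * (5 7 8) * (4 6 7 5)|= |(4 6 7 5 9)|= 5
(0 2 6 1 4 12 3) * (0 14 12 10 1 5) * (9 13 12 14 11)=[2, 4, 6, 11, 10, 0, 5, 7, 8, 13, 1, 9, 3, 12, 14]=(14)(0 2 6 5)(1 4 10)(3 11 9 13 12)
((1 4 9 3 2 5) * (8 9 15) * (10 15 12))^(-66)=((1 4 12 10 15 8 9 3 2 5))^(-66)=(1 15 2 12 9)(3 4 8 5 10)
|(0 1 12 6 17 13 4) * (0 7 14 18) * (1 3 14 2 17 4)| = 8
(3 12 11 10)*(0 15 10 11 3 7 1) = (0 15 10 7 1)(3 12) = [15, 0, 2, 12, 4, 5, 6, 1, 8, 9, 7, 11, 3, 13, 14, 10]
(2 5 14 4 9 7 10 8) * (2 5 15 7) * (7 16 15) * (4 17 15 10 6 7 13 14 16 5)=(2 13 14 17 15 5 16 10 8 4 9)(6 7)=[0, 1, 13, 3, 9, 16, 7, 6, 4, 2, 8, 11, 12, 14, 17, 5, 10, 15]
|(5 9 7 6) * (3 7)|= 5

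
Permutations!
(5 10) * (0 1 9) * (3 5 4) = (0 1 9)(3 5 10 4) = [1, 9, 2, 5, 3, 10, 6, 7, 8, 0, 4]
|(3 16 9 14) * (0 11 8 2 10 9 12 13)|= 11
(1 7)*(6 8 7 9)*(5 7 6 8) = [0, 9, 2, 3, 4, 7, 5, 1, 6, 8] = (1 9 8 6 5 7)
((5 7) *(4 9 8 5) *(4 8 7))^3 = (4 8 9 5 7)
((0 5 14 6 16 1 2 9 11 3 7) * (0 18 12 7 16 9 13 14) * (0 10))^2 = (0 10 5)(1 13 6 11 16 2 14 9 3)(7 12 18)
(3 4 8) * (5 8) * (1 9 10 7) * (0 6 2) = (0 6 2)(1 9 10 7)(3 4 5 8) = [6, 9, 0, 4, 5, 8, 2, 1, 3, 10, 7]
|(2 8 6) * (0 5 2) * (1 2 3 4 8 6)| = |(0 5 3 4 8 1 2 6)| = 8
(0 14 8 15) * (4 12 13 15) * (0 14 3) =(0 3)(4 12 13 15 14 8) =[3, 1, 2, 0, 12, 5, 6, 7, 4, 9, 10, 11, 13, 15, 8, 14]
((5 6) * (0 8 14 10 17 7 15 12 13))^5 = ((0 8 14 10 17 7 15 12 13)(5 6))^5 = (0 7 8 15 14 12 10 13 17)(5 6)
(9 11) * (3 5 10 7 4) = [0, 1, 2, 5, 3, 10, 6, 4, 8, 11, 7, 9] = (3 5 10 7 4)(9 11)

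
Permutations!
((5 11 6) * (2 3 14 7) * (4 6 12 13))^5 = (2 3 14 7)(4 13 12 11 5 6)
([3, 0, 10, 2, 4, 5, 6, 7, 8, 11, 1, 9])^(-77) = (0 10 3 1 2)(9 11)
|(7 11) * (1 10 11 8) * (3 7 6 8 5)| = 15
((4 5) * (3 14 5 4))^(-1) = ((3 14 5))^(-1) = (3 5 14)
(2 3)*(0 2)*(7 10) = (0 2 3)(7 10) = [2, 1, 3, 0, 4, 5, 6, 10, 8, 9, 7]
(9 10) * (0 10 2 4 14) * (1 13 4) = (0 10 9 2 1 13 4 14) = [10, 13, 1, 3, 14, 5, 6, 7, 8, 2, 9, 11, 12, 4, 0]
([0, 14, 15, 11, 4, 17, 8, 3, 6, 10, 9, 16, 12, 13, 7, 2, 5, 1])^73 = [0, 14, 15, 11, 4, 17, 8, 3, 6, 10, 9, 16, 12, 13, 7, 2, 5, 1]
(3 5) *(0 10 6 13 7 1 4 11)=[10, 4, 2, 5, 11, 3, 13, 1, 8, 9, 6, 0, 12, 7]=(0 10 6 13 7 1 4 11)(3 5)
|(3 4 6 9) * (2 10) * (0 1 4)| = 6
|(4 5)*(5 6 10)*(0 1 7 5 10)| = |(10)(0 1 7 5 4 6)| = 6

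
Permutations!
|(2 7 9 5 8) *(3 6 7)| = |(2 3 6 7 9 5 8)| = 7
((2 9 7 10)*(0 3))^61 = (0 3)(2 9 7 10)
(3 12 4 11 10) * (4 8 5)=(3 12 8 5 4 11 10)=[0, 1, 2, 12, 11, 4, 6, 7, 5, 9, 3, 10, 8]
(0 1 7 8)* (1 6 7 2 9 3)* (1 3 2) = [6, 1, 9, 3, 4, 5, 7, 8, 0, 2] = (0 6 7 8)(2 9)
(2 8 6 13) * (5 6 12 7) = (2 8 12 7 5 6 13) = [0, 1, 8, 3, 4, 6, 13, 5, 12, 9, 10, 11, 7, 2]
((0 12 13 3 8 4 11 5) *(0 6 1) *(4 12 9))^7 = ((0 9 4 11 5 6 1)(3 8 12 13))^7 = (3 13 12 8)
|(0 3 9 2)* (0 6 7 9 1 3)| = |(1 3)(2 6 7 9)| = 4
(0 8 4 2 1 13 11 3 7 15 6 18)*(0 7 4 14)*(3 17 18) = (0 8 14)(1 13 11 17 18 7 15 6 3 4 2) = [8, 13, 1, 4, 2, 5, 3, 15, 14, 9, 10, 17, 12, 11, 0, 6, 16, 18, 7]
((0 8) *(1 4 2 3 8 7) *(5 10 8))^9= (10)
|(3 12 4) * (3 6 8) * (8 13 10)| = 7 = |(3 12 4 6 13 10 8)|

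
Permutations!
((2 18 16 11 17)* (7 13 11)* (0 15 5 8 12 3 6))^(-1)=(0 6 3 12 8 5 15)(2 17 11 13 7 16 18)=((0 15 5 8 12 3 6)(2 18 16 7 13 11 17))^(-1)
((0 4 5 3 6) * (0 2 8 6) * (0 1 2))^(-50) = (0 8 1 5)(2 3 4 6)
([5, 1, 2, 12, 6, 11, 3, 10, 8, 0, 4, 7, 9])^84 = (0 10 12 11 6)(3 5 4 9 7)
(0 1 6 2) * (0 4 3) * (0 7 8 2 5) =(0 1 6 5)(2 4 3 7 8) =[1, 6, 4, 7, 3, 0, 5, 8, 2]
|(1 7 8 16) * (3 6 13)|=12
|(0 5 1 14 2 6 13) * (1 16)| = 8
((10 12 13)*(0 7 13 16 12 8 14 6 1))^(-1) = ((0 7 13 10 8 14 6 1)(12 16))^(-1) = (0 1 6 14 8 10 13 7)(12 16)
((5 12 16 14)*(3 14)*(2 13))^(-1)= (2 13)(3 16 12 5 14)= ((2 13)(3 14 5 12 16))^(-1)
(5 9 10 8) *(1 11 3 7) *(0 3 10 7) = (0 3)(1 11 10 8 5 9 7) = [3, 11, 2, 0, 4, 9, 6, 1, 5, 7, 8, 10]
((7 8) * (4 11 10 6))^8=(11)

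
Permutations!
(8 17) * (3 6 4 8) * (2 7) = (2 7)(3 6 4 8 17) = [0, 1, 7, 6, 8, 5, 4, 2, 17, 9, 10, 11, 12, 13, 14, 15, 16, 3]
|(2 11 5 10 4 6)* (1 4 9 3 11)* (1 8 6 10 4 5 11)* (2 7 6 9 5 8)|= 12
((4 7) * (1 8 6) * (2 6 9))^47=(1 9 6 8 2)(4 7)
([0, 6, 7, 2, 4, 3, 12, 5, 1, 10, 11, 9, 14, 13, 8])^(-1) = (1 8 14 12 6)(2 3 5 7)(9 11 10)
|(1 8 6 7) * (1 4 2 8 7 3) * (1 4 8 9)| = 8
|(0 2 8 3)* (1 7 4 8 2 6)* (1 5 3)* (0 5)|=|(0 6)(1 7 4 8)(3 5)|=4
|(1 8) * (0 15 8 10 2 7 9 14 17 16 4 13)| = 13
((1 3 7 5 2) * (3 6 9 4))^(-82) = ((1 6 9 4 3 7 5 2))^(-82) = (1 5 3 9)(2 7 4 6)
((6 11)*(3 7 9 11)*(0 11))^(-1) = ((0 11 6 3 7 9))^(-1) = (0 9 7 3 6 11)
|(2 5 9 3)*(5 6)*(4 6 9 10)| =12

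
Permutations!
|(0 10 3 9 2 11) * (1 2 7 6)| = 9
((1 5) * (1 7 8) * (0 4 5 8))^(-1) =(0 7 5 4)(1 8)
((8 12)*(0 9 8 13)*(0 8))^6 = ((0 9)(8 12 13))^6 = (13)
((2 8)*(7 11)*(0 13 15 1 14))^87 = (0 15 14 13 1)(2 8)(7 11) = ((0 13 15 1 14)(2 8)(7 11))^87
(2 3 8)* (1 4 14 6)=(1 4 14 6)(2 3 8)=[0, 4, 3, 8, 14, 5, 1, 7, 2, 9, 10, 11, 12, 13, 6]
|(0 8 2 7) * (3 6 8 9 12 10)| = |(0 9 12 10 3 6 8 2 7)| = 9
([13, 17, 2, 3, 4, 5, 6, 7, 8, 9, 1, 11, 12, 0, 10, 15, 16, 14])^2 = [0, 14, 2, 3, 4, 5, 6, 7, 8, 9, 17, 11, 12, 13, 1, 15, 16, 10]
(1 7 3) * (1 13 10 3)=[0, 7, 2, 13, 4, 5, 6, 1, 8, 9, 3, 11, 12, 10]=(1 7)(3 13 10)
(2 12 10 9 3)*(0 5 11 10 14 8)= (0 5 11 10 9 3 2 12 14 8)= [5, 1, 12, 2, 4, 11, 6, 7, 0, 3, 9, 10, 14, 13, 8]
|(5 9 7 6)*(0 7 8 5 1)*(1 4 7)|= 6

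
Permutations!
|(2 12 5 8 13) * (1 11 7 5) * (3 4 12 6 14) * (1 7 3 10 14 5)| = |(1 11 3 4 12 7)(2 6 5 8 13)(10 14)| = 30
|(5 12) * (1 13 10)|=6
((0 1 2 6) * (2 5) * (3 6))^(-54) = ((0 1 5 2 3 6))^(-54) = (6)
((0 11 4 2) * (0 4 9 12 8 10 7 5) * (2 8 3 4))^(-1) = ((0 11 9 12 3 4 8 10 7 5))^(-1) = (0 5 7 10 8 4 3 12 9 11)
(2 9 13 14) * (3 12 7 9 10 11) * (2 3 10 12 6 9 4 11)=[0, 1, 12, 6, 11, 5, 9, 4, 8, 13, 2, 10, 7, 14, 3]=(2 12 7 4 11 10)(3 6 9 13 14)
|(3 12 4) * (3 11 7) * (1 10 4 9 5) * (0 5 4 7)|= 10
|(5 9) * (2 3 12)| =6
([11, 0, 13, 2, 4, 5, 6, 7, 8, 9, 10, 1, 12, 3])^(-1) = (0 1 11)(2 3 13)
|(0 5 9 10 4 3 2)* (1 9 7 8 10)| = 8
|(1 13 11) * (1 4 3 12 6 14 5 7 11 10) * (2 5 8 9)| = |(1 13 10)(2 5 7 11 4 3 12 6 14 8 9)| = 33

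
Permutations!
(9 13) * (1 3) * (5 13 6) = (1 3)(5 13 9 6) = [0, 3, 2, 1, 4, 13, 5, 7, 8, 6, 10, 11, 12, 9]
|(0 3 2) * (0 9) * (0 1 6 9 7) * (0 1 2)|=|(0 3)(1 6 9 2 7)|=10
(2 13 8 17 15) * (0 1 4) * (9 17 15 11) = [1, 4, 13, 3, 0, 5, 6, 7, 15, 17, 10, 9, 12, 8, 14, 2, 16, 11] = (0 1 4)(2 13 8 15)(9 17 11)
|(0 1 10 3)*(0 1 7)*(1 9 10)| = 6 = |(0 7)(3 9 10)|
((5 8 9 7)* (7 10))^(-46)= (5 7 10 9 8)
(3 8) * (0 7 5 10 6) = (0 7 5 10 6)(3 8) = [7, 1, 2, 8, 4, 10, 0, 5, 3, 9, 6]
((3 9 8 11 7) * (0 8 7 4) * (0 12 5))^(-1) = (0 5 12 4 11 8)(3 7 9)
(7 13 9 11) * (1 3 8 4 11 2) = (1 3 8 4 11 7 13 9 2) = [0, 3, 1, 8, 11, 5, 6, 13, 4, 2, 10, 7, 12, 9]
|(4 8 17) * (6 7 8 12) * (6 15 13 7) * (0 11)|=14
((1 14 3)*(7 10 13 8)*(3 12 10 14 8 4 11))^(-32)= (1 11 13 12 7)(3 4 10 14 8)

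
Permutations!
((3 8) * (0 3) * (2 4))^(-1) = (0 8 3)(2 4)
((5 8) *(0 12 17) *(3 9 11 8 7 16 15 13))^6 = ((0 12 17)(3 9 11 8 5 7 16 15 13))^6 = (17)(3 16 8)(5 9 15)(7 11 13)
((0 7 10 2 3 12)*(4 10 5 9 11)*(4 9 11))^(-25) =(0 4)(2 5)(3 11)(7 10)(9 12)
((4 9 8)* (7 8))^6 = (4 7)(8 9)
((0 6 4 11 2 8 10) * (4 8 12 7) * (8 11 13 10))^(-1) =(0 10 13 4 7 12 2 11 6)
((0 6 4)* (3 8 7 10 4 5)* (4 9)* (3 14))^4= ((0 6 5 14 3 8 7 10 9 4))^4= (0 3 9 5 7)(4 14 10 6 8)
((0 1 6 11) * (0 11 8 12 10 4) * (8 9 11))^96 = (0 12 9)(1 10 11)(4 8 6)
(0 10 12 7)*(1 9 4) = (0 10 12 7)(1 9 4) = [10, 9, 2, 3, 1, 5, 6, 0, 8, 4, 12, 11, 7]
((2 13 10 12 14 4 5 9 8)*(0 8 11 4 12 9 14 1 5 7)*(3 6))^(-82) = (0 7 4 11 9 10 13 2 8)(1 14)(5 12)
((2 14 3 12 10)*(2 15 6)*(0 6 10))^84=(15)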